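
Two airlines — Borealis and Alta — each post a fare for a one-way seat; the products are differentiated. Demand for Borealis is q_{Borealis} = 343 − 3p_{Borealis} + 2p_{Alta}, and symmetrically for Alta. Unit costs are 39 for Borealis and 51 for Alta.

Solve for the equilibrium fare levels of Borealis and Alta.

Borealis's profit: π = (p_{Borealis} − 39)(343 − 3p_{Borealis} + 2p_{Alta}).
∂π/∂p_{Borealis} = 460 − 6p_{Borealis} + 2p_{Alta} = 0 ⇒ p_{Borealis} = 230/3 + (1/3)p_{Alta}.
Similarly p_{Alta} = 248/3 + (1/3)p_{Borealis}.
Plugging p_{Alta} into Borealis's best response: p_{Borealis} = 230/3 + (1/3)(248/3 + (1/3)p_{Borealis}) ⇒ (8/9)p_{Borealis} = 938/9, so p_{Borealis} = 117.25.
Then p_{Alta} = 248/3 + (1/3)·117.25 = 121.75.

117.25, 121.75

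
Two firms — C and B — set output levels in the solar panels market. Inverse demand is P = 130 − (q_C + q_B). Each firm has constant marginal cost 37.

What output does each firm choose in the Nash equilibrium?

Firm C's profit: π = q_C(130 − (q_C + q_B)) − 37q_C.
∂π/∂q_C = 93 − 2q_C − q_B = 0, so q_C = 46.5 − 0.5q_B.
By symmetry q_B = q_C; substituting into the reaction function, 1.5q_C = 46.5 and q_C = 31.

31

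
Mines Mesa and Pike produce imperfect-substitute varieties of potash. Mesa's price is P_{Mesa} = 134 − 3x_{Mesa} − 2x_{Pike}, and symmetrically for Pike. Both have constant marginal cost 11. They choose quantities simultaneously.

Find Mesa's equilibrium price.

57.125

Mine Mesa's profit: π = x_{Mesa}(134 − 3x_{Mesa} − 2x_{Pike}) − 11x_{Mesa}.
∂π/∂x_{Mesa} = 123 − 6x_{Mesa} − 2x_{Pike} = 0 ⇒ x_{Mesa} = 20.5 − (1/3)x_{Pike}.
By symmetry x_{Pike} = x_{Mesa}; substituting into the reaction function, (4/3)x_{Mesa} = 20.5 and x_{Mesa} = 15.375.
P_{Mesa} = 134 − 3·15.375 − 2·15.375 = 57.125.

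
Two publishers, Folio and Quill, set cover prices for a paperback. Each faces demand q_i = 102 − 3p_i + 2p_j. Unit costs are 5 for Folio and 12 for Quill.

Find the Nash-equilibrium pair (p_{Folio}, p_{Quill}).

Folio's profit: π = (p_{Folio} − 5)(102 − 3p_{Folio} + 2p_{Quill}).
∂π/∂p_{Folio} = 117 − 6p_{Folio} + 2p_{Quill} = 0 ⇒ p_{Folio} = 19.5 + (1/3)p_{Quill}.
Similarly p_{Quill} = 23 + (1/3)p_{Folio}.
Substituting the second reaction function into the first: p_{Folio} = 19.5 + (1/3)(23 + (1/3)p_{Folio}), which gives (8/9)p_{Folio} = 163/6 ⇒ p_{Folio} = 30.5625.
Then p_{Quill} = 23 + (1/3)·30.5625 = 33.1875.

30.5625, 33.1875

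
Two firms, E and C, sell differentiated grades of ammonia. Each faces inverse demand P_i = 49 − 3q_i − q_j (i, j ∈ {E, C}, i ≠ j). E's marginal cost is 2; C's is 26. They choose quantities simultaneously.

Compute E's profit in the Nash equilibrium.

164.28

Firm E's profit: π = q_E(49 − 3q_E − q_C) − 2q_E.
∂π/∂q_E = 47 − 6q_E − q_C = 0 ⇒ q_E = 47/6 − (1/6)q_C.
Similarly q_C = 23/6 − (1/6)q_E.
Solving the two reaction functions simultaneously: (1 − (−1/6)(−1/6))q_E = 47/6 − (1/6)·(23/6), so (35/36)q_E = 259/36 and q_E = 7.4.
Then q_C = 23/6 − (1/6)·7.4 = 2.6.
P_E = 49 − 3·7.4 − 2.6 = 24.2.
Profit = (24.2 − 2)·7.4 = 164.28.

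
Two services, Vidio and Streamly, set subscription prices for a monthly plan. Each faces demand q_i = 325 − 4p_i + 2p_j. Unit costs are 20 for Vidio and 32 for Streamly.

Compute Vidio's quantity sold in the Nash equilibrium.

Vidio's profit: π = (p_{Vidio} − 20)(325 − 4p_{Vidio} + 2p_{Streamly}).
∂π/∂p_{Vidio} = 405 − 8p_{Vidio} + 2p_{Streamly} = 0 ⇒ p_{Vidio} = 50.625 + 0.25p_{Streamly}.
Similarly p_{Streamly} = 56.625 + 0.25p_{Vidio}.
Substituting the second reaction function into the first: p_{Vidio} = 50.625 + 0.25(56.625 + 0.25p_{Vidio}), which gives 0.9375p_{Vidio} = 2073/32 ⇒ p_{Vidio} = 69.1.
Then p_{Streamly} = 56.625 + 0.25·69.1 = 73.9.
q_{Vidio} = 325 − 4·69.1 + 2·73.9 = 196.4.

196.4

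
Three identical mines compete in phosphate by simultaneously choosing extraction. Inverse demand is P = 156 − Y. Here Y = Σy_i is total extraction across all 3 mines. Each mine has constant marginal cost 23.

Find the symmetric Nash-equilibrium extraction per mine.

A representative mine's profit is π_i = y_i(156 − Y) − 23y_i, with Y = y_i + Σ_{j≠i} y_j.
First-order condition: 133 − 2y_i − Σ_{j≠i} y_j = 0.
With identical mines, set every y_j = y: then 133 − 2y − 2y = 0, i.e. y = 133/4 = 33.25.

33.25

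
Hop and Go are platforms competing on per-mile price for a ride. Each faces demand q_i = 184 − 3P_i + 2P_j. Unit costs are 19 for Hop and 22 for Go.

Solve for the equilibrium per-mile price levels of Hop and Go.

Hop's profit: π = (P_{Hop} − 19)(184 − 3P_{Hop} + 2P_{Go}).
∂π/∂P_{Hop} = 241 − 6P_{Hop} + 2P_{Go} = 0 ⇒ P_{Hop} = 241/6 + (1/3)P_{Go}.
Similarly P_{Go} = 125/3 + (1/3)P_{Hop}.
Plugging P_{Go} into Hop's best response: P_{Hop} = 241/6 + (1/3)(125/3 + (1/3)P_{Hop}) ⇒ (8/9)P_{Hop} = 973/18, so P_{Hop} = 60.8125.
Then P_{Go} = 125/3 + (1/3)·60.8125 = 61.9375.

60.8125, 61.9375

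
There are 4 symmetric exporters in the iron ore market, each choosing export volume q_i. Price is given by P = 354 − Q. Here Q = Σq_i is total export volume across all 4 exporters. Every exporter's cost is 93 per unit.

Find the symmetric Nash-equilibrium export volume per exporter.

52.2

A representative exporter's profit is π_i = q_i(354 − Q) − 93q_i, with Q = q_i + Σ_{j≠i} q_j.
First-order condition: 261 − 2q_i − Σ_{j≠i} q_j = 0.
In a symmetric equilibrium every exporter chooses the same q, so Σ_{j≠i} q_j = 3q. The condition becomes 261 − 5q = 0, giving q = 261/5 = 52.2.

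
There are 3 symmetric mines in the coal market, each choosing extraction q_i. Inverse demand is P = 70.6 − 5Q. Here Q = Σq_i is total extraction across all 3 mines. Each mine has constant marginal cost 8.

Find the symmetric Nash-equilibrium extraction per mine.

3.13

A representative mine's profit is π_i = q_i(70.6 − 5Q) − 8q_i, with Q = q_i + Σ_{j≠i} q_j.
First-order condition: 62.6 − 10q_i − 5Σ_{j≠i} q_j = 0.
With identical mines, set every q_j = q: then 62.6 − 10q − 10q = 0, i.e. q = 62.6/20 = 3.13.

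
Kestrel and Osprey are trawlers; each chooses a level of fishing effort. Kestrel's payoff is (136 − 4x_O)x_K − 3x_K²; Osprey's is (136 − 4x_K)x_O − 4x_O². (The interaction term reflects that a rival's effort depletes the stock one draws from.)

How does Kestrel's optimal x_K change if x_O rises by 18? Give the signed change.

Expanding Kestrel's payoff: 136x_K − 4x_Ox_K − 3x_K².
∂π/∂x_K = 136 − 4x_O − 6x_K = 0, so x_K = 68/3 − (2/3)x_O.
The reaction-function slope is −2/3, so an 18-unit rise in x_O moves x_K by −2/3 × 18 = −12. Kestrel's best response falls — the actions are strategic substitutes.

-12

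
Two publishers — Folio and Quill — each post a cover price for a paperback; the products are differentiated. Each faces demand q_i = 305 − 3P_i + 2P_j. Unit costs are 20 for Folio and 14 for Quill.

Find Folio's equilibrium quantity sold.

Folio's profit: π = (P_{Folio} − 20)(305 − 3P_{Folio} + 2P_{Quill}).
∂π/∂P_{Folio} = 365 − 6P_{Folio} + 2P_{Quill} = 0 ⇒ P_{Folio} = 365/6 + (1/3)P_{Quill}.
Similarly P_{Quill} = 347/6 + (1/3)P_{Folio}.
Solving the two reaction functions simultaneously: (1 − (1/3)(1/3))P_{Folio} = 365/6 + (1/3)·(347/6), so (8/9)P_{Folio} = 721/9 and P_{Folio} = 90.125.
Then P_{Quill} = 347/6 + (1/3)·90.125 = 87.875.
q_{Folio} = 305 − 3·90.125 + 2·87.875 = 210.375.

210.375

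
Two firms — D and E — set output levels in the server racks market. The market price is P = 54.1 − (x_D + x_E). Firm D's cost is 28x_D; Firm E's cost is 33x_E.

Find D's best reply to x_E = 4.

11.05

Firm D's profit: π = x_D(54.1 − (x_D + x_E)) − 28x_D.
∂π/∂x_D = 26.1 − 2x_D − x_E = 0, so x_D = 13.05 − 0.5x_E.
At x_E = 4: x_D = 13.05 − 0.5·4 = 11.05.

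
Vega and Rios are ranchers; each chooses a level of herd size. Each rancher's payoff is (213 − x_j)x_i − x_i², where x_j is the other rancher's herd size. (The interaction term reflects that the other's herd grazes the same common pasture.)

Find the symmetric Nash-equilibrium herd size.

Vega's payoff is (213 − x_R)x_V − x_V².
∂π/∂x_V = 213 − x_R − 2x_V = 0, so x_V = 106.5 − 0.5x_R.
The game is symmetric, so in equilibrium x_R = x_V: the reaction function gives 1.5x_V = 106.5, hence x_V = 71.

71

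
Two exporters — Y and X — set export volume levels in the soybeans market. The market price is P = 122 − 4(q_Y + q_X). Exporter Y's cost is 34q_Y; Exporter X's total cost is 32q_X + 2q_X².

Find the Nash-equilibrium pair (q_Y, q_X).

8.7, 4.6

Exporter Y's profit: π = q_Y(122 − 4(q_Y + q_X)) − 34q_Y.
∂π/∂q_Y = 88 − 8q_Y − 4q_X = 0, so q_Y = 11 − 0.5q_X.
For X: ∂π/∂q_X = 90 − 12q_X − 4q_Y = 0 ⇒ q_X = 7.5 − (1/3)q_Y.
Plugging q_X into Y's best response: q_Y = 11 − 0.5(7.5 − (1/3)q_Y) ⇒ (5/6)q_Y = 7.25, so q_Y = 8.7.
Then q_X = 7.5 − (1/3)·8.7 = 4.6.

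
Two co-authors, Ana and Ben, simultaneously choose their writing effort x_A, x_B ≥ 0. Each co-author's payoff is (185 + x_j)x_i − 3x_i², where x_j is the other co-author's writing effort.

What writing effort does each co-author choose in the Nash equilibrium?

Ana's payoff is (185 + x_B)x_A − 3x_A².
∂π/∂x_A = 185 + x_B − 6x_A = 0, so x_A = 185/6 + (1/6)x_B.
Setting x_A = x_B in the reaction function: x_A = 185/6 + (1/6)x_A, so x_A = (185/6) / (5/6) = 37.

37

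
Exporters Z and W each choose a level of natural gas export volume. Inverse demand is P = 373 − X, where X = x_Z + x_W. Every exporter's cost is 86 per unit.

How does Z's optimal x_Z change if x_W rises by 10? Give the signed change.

-5

Exporter Z's profit: π = x_Z(373 − (x_Z + x_W)) − 86x_Z.
∂π/∂x_Z = 287 − 2x_Z − x_W = 0, so x_Z = 143.5 − 0.5x_W.
The reaction-function slope is −0.5, so a 10-unit rise in x_W moves x_Z by −0.5 × 10 = −5. Z's best response falls — the actions are strategic substitutes.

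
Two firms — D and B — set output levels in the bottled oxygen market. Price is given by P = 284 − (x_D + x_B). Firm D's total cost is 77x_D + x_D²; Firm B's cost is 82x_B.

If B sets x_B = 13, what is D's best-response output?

48.5

Firm D's profit: π = x_D(284 − (x_D + x_B)) − 77x_D − x_D².
∂π/∂x_D = 207 − 4x_D − x_B = 0, so x_D = 51.75 − 0.25x_B.
At x_B = 13: x_D = 51.75 − 0.25·13 = 48.5.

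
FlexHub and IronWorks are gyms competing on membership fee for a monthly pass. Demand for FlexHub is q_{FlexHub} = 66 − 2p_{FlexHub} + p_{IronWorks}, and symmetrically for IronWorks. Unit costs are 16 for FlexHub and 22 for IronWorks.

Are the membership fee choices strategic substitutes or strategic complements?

FlexHub's profit: π = (p_{FlexHub} − 16)(66 − 2p_{FlexHub} + p_{IronWorks}).
∂π/∂p_{FlexHub} = 98 − 4p_{FlexHub} + p_{IronWorks} = 0 ⇒ p_{FlexHub} = 24.5 + 0.25p_{IronWorks}.
The best-response slope dp_{FlexHub}/dp_{IronWorks} = 0.25 > 0: the reaction function is upward-sloping, so the choices are strategic complements.

strategic complements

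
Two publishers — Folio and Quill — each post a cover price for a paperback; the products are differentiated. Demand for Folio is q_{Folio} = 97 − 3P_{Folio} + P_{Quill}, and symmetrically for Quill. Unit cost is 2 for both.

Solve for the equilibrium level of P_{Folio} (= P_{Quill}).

20.6

Folio's profit: π = (P_{Folio} − 2)(97 − 3P_{Folio} + P_{Quill}).
∂π/∂P_{Folio} = 103 − 6P_{Folio} + P_{Quill} = 0 ⇒ P_{Folio} = 103/6 + (1/6)P_{Quill}.
The game is symmetric, so in equilibrium P_{Quill} = P_{Folio}: the reaction function gives (5/6)P_{Folio} = 103/6, hence P_{Folio} = 20.6.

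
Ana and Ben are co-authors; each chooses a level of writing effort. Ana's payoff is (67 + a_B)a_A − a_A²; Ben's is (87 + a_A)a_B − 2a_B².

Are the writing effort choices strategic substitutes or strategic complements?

strategic complements

Expanding Ana's payoff: 67a_A + a_Ba_A − a_A².
∂π/∂a_A = 67 + a_B − 2a_A = 0, so a_A = 33.5 + 0.5a_B.
The best-response slope da_A/da_B = 0.5 > 0: the reaction function is upward-sloping, so the choices are strategic complements.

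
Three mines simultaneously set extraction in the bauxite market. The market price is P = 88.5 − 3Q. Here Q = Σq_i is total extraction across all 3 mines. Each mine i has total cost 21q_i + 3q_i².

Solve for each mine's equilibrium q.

3.75

A representative mine's profit is π_i = q_i(88.5 − 3Q) − 21q_i − 3q_i², with Q = q_i + Σ_{j≠i} q_j.
First-order condition: 67.5 − 12q_i − 3Σ_{j≠i} q_j = 0.
With identical mines, set every q_j = q: then 67.5 − 12q − 6q = 0, i.e. q = 67.5/18 = 3.75.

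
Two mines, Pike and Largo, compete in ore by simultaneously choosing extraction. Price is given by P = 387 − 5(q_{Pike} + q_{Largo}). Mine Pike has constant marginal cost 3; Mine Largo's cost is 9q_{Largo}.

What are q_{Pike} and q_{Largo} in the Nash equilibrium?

26, 24.8

Mine Pike's profit: π = q_{Pike}(387 − 5(q_{Pike} + q_{Largo})) − 3q_{Pike}.
∂π/∂q_{Pike} = 384 − 10q_{Pike} − 5q_{Largo} = 0, so q_{Pike} = 38.4 − 0.5q_{Largo}.
By the same steps for Largo: q_{Largo} = 37.8 − 0.5q_{Pike}.
Plugging q_{Largo} into Pike's best response: q_{Pike} = 38.4 − 0.5(37.8 − 0.5q_{Pike}) ⇒ 0.75q_{Pike} = 19.5, so q_{Pike} = 26.
Then q_{Largo} = 37.8 − 0.5·26 = 24.8.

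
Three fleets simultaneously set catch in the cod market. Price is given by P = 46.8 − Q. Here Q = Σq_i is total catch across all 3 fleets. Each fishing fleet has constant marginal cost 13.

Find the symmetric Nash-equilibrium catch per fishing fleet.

A representative fishing fleet's profit is π_i = q_i(46.8 − Q) − 13q_i, with Q = q_i + Σ_{j≠i} q_j.
First-order condition: 33.8 − 2q_i − Σ_{j≠i} q_j = 0.
In a symmetric equilibrium every fishing fleet chooses the same q, so Σ_{j≠i} q_j = 2q. The condition becomes 33.8 − 4q = 0, giving q = 33.8/4 = 8.45.

8.45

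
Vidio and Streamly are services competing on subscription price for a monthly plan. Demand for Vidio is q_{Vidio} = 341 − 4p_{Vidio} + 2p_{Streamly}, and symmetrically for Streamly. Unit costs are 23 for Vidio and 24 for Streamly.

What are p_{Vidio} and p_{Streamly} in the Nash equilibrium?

72.3, 72.7

Vidio's profit: π = (p_{Vidio} − 23)(341 − 4p_{Vidio} + 2p_{Streamly}).
∂π/∂p_{Vidio} = 433 − 8p_{Vidio} + 2p_{Streamly} = 0 ⇒ p_{Vidio} = 54.125 + 0.25p_{Streamly}.
Similarly p_{Streamly} = 54.625 + 0.25p_{Vidio}.
Substituting the second reaction function into the first: p_{Vidio} = 54.125 + 0.25(54.625 + 0.25p_{Vidio}), which gives 0.9375p_{Vidio} = 2169/32 ⇒ p_{Vidio} = 72.3.
Then p_{Streamly} = 54.625 + 0.25·72.3 = 72.7.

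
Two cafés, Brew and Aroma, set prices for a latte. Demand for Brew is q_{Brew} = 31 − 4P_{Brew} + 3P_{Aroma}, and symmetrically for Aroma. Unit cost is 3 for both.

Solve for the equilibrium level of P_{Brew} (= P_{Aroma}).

8.6

Brew's profit: π = (P_{Brew} − 3)(31 − 4P_{Brew} + 3P_{Aroma}).
∂π/∂P_{Brew} = 43 − 8P_{Brew} + 3P_{Aroma} = 0 ⇒ P_{Brew} = 5.375 + 0.375P_{Aroma}.
Setting P_{Brew} = P_{Aroma} in the reaction function: P_{Brew} = 5.375 + 0.375P_{Brew}, so P_{Brew} = 5.375 / 0.625 = 8.6.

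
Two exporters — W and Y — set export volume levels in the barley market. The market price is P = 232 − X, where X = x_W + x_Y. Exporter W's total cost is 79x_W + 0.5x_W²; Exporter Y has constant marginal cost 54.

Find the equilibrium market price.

130.2

Exporter W's profit: π = x_W(232 − (x_W + x_Y)) − 79x_W − 0.5x_W².
∂π/∂x_W = 153 − 3x_W − x_Y = 0, so x_W = 51 − (1/3)x_Y.
For Y: ∂π/∂x_Y = 178 − 2x_Y − x_W = 0 ⇒ x_Y = 89 − 0.5x_W.
Substituting the second reaction function into the first: x_W = 51 − (1/3)(89 − 0.5x_W), which gives (5/6)x_W = 64/3 ⇒ x_W = 25.6.
Then x_Y = 89 − 0.5·25.6 = 76.2.
Equilibrium price: P = 232 − 101.8 = 130.2.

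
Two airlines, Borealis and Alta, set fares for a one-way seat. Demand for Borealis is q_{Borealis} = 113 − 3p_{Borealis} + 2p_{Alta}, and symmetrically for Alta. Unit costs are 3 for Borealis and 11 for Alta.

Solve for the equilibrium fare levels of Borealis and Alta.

32, 35

Borealis's profit: π = (p_{Borealis} − 3)(113 − 3p_{Borealis} + 2p_{Alta}).
∂π/∂p_{Borealis} = 122 − 6p_{Borealis} + 2p_{Alta} = 0 ⇒ p_{Borealis} = 61/3 + (1/3)p_{Alta}.
Similarly p_{Alta} = 73/3 + (1/3)p_{Borealis}.
Plugging p_{Alta} into Borealis's best response: p_{Borealis} = 61/3 + (1/3)(73/3 + (1/3)p_{Borealis}) ⇒ (8/9)p_{Borealis} = 256/9, so p_{Borealis} = 32.
Then p_{Alta} = 73/3 + (1/3)·32 = 35.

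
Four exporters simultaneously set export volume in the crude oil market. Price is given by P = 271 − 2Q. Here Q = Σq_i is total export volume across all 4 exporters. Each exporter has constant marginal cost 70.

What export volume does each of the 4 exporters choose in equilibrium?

A representative exporter's profit is π_i = q_i(271 − 2Q) − 70q_i, with Q = q_i + Σ_{j≠i} q_j.
First-order condition: 201 − 4q_i − 2Σ_{j≠i} q_j = 0.
In a symmetric equilibrium every exporter chooses the same q, so Σ_{j≠i} q_j = 3q. The condition becomes 201 − 10q = 0, giving q = 201/10 = 20.1.

20.1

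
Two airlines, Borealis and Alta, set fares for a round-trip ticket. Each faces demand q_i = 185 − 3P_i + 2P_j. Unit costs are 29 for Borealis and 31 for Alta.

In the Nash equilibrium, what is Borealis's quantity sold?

Borealis's profit: π = (P_{Borealis} − 29)(185 − 3P_{Borealis} + 2P_{Alta}).
∂π/∂P_{Borealis} = 272 − 6P_{Borealis} + 2P_{Alta} = 0 ⇒ P_{Borealis} = 136/3 + (1/3)P_{Alta}.
Similarly P_{Alta} = 139/3 + (1/3)P_{Borealis}.
Solving the two reaction functions simultaneously: (1 − (1/3)(1/3))P_{Borealis} = 136/3 + (1/3)·(139/3), so (8/9)P_{Borealis} = 547/9 and P_{Borealis} = 68.375.
Then P_{Alta} = 139/3 + (1/3)·68.375 = 69.125.
q_{Borealis} = 185 − 3·68.375 + 2·69.125 = 118.125.

118.125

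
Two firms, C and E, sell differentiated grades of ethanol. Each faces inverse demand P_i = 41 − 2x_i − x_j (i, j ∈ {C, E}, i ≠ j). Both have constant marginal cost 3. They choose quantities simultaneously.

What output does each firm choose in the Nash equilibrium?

7.6

Firm C's profit: π = x_C(41 − 2x_C − x_E) − 3x_C.
∂π/∂x_C = 38 − 4x_C − x_E = 0 ⇒ x_C = 9.5 − 0.25x_E.
By symmetry x_E = x_C; substituting into the reaction function, 1.25x_C = 9.5 and x_C = 7.6.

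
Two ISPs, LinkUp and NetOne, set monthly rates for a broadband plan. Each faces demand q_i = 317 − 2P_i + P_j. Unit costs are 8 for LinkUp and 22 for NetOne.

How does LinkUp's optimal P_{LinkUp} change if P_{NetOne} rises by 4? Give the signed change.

1

LinkUp's profit: π = (P_{LinkUp} − 8)(317 − 2P_{LinkUp} + P_{NetOne}).
∂π/∂P_{LinkUp} = 333 − 4P_{LinkUp} + P_{NetOne} = 0 ⇒ P_{LinkUp} = 83.25 + 0.25P_{NetOne}.
The reaction-function slope is 0.25, so a 4-unit rise in P_{NetOne} moves P_{LinkUp} by 0.25 × 4 = 1. LinkUp's best response rises — the actions are strategic complements.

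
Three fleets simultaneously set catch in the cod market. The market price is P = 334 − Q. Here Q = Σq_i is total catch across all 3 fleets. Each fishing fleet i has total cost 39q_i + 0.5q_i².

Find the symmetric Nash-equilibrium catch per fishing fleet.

A representative fishing fleet's profit is π_i = q_i(334 − Q) − 39q_i − 0.5q_i², with Q = q_i + Σ_{j≠i} q_j.
First-order condition: 295 − 3q_i − Σ_{j≠i} q_j = 0.
Imposing symmetry (q_j = q for all j) turns Σ_{j≠i} q_j into 2q, so 295 = 5q and q = 59.

59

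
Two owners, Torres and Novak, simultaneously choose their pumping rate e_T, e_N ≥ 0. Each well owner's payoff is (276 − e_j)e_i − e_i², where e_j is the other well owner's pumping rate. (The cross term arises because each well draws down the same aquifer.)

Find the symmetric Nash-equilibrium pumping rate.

Torres's payoff is (276 − e_N)e_T − e_T².
∂π/∂e_T = 276 − e_N − 2e_T = 0, so e_T = 138 − 0.5e_N.
By symmetry e_N = e_T; substituting into the reaction function, 1.5e_T = 138 and e_T = 92.

92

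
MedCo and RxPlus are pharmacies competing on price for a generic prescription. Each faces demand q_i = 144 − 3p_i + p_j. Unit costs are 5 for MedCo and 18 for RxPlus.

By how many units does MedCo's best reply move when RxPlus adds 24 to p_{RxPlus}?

4

MedCo's profit: π = (p_{MedCo} − 5)(144 − 3p_{MedCo} + p_{RxPlus}).
∂π/∂p_{MedCo} = 159 − 6p_{MedCo} + p_{RxPlus} = 0 ⇒ p_{MedCo} = 26.5 + (1/6)p_{RxPlus}.
The reaction-function slope is 1/6, so a 24-unit rise in p_{RxPlus} moves p_{MedCo} by 1/6 × 24 = 4. MedCo's best response rises — the actions are strategic complements.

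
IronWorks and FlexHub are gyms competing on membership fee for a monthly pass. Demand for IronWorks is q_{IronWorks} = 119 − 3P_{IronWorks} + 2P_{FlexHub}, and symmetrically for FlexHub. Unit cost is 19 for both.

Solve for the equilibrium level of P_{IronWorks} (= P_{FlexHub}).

IronWorks's profit: π = (P_{IronWorks} − 19)(119 − 3P_{IronWorks} + 2P_{FlexHub}).
∂π/∂P_{IronWorks} = 176 − 6P_{IronWorks} + 2P_{FlexHub} = 0 ⇒ P_{IronWorks} = 88/3 + (1/3)P_{FlexHub}.
The game is symmetric, so in equilibrium P_{FlexHub} = P_{IronWorks}: the reaction function gives (2/3)P_{IronWorks} = 88/3, hence P_{IronWorks} = 44.

44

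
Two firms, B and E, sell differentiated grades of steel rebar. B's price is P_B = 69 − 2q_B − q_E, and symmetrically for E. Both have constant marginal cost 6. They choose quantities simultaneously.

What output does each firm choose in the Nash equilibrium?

12.6

Firm B's profit: π = q_B(69 − 2q_B − q_E) − 6q_B.
∂π/∂q_B = 63 − 4q_B − q_E = 0 ⇒ q_B = 15.75 − 0.25q_E.
By symmetry q_E = q_B; substituting into the reaction function, 1.25q_B = 15.75 and q_B = 12.6.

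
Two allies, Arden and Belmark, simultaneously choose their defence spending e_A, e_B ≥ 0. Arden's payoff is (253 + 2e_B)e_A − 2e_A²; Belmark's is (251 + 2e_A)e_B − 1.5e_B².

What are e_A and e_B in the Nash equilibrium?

157.625, 188.75

Expanding Arden's payoff: 253e_A + 2e_Be_A − 2e_A².
∂π/∂e_A = 253 + 2e_B − 4e_A = 0, so e_A = 63.25 + 0.5e_B.
Likewise for Belmark: e_B = 251/3 + (2/3)e_A.
Substituting the second reaction function into the first: e_A = 63.25 + 0.5(251/3 + (2/3)e_A), which gives (2/3)e_A = 1261/12 ⇒ e_A = 157.625.
Then e_B = 251/3 + (2/3)·157.625 = 188.75.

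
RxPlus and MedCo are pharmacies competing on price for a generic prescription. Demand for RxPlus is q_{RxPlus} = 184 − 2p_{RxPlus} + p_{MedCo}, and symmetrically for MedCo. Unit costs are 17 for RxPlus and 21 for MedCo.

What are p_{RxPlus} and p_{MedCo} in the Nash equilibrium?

RxPlus's profit: π = (p_{RxPlus} − 17)(184 − 2p_{RxPlus} + p_{MedCo}).
∂π/∂p_{RxPlus} = 218 − 4p_{RxPlus} + p_{MedCo} = 0 ⇒ p_{RxPlus} = 54.5 + 0.25p_{MedCo}.
Similarly p_{MedCo} = 56.5 + 0.25p_{RxPlus}.
Solving the two reaction functions simultaneously: (1 − (0.25)(0.25))p_{RxPlus} = 54.5 + 0.25·56.5, so 0.9375p_{RxPlus} = 68.625 and p_{RxPlus} = 73.2.
Then p_{MedCo} = 56.5 + 0.25·73.2 = 74.8.

73.2, 74.8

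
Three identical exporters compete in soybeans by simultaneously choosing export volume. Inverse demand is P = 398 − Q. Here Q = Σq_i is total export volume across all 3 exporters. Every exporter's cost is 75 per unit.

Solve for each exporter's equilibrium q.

A representative exporter's profit is π_i = q_i(398 − Q) − 75q_i, with Q = q_i + Σ_{j≠i} q_j.
First-order condition: 323 − 2q_i − Σ_{j≠i} q_j = 0.
In a symmetric equilibrium every exporter chooses the same q, so Σ_{j≠i} q_j = 2q. The condition becomes 323 − 4q = 0, giving q = 323/4 = 80.75.

80.75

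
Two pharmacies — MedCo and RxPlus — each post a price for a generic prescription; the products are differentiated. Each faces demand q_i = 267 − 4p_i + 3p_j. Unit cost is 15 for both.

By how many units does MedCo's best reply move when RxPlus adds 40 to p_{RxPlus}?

15

MedCo's profit: π = (p_{MedCo} − 15)(267 − 4p_{MedCo} + 3p_{RxPlus}).
∂π/∂p_{MedCo} = 327 − 8p_{MedCo} + 3p_{RxPlus} = 0 ⇒ p_{MedCo} = 40.875 + 0.375p_{RxPlus}.
The reaction-function slope is 0.375, so a 40-unit rise in p_{RxPlus} moves p_{MedCo} by 0.375 × 40 = 15. MedCo's best response rises — the actions are strategic complements.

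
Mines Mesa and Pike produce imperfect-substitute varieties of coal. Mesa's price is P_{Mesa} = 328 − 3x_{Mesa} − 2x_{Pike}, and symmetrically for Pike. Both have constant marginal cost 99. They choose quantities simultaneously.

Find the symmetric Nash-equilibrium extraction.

Mine Mesa's profit: π = x_{Mesa}(328 − 3x_{Mesa} − 2x_{Pike}) − 99x_{Mesa}.
∂π/∂x_{Mesa} = 229 − 6x_{Mesa} − 2x_{Pike} = 0 ⇒ x_{Mesa} = 229/6 − (1/3)x_{Pike}.
Setting x_{Mesa} = x_{Pike} in the reaction function: x_{Mesa} = 229/6 − (1/3)x_{Mesa}, so x_{Mesa} = (229/6) / (4/3) = 28.625.

28.625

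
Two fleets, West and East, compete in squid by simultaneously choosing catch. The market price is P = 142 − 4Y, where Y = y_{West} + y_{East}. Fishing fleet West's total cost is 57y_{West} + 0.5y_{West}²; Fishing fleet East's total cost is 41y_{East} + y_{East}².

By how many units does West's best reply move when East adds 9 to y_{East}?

-4

Fishing fleet West's profit: π = y_{West}(142 − 4(y_{West} + y_{East})) − 57y_{West} − 0.5y_{West}².
∂π/∂y_{West} = 85 − 9y_{West} − 4y_{East} = 0, so y_{West} = 85/9 − (4/9)y_{East}.
The reaction-function slope is −4/9, so a 9-unit rise in y_{East} moves y_{West} by −4/9 × 9 = −4. West's best response falls — the actions are strategic substitutes.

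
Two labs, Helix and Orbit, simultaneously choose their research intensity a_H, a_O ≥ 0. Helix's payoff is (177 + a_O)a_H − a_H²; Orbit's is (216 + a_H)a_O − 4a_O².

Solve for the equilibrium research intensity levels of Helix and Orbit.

108.8, 40.6

Expanding Helix's payoff: 177a_H + a_Oa_H − a_H².
∂π/∂a_H = 177 + a_O − 2a_H = 0, so a_H = 88.5 + 0.5a_O.
Likewise for Orbit: a_O = 27 + 0.125a_H.
Solving the two reaction functions simultaneously: (1 − (0.5)(0.125))a_H = 88.5 + 0.5·27, so 0.9375a_H = 102 and a_H = 108.8.
Then a_O = 27 + 0.125·108.8 = 40.6.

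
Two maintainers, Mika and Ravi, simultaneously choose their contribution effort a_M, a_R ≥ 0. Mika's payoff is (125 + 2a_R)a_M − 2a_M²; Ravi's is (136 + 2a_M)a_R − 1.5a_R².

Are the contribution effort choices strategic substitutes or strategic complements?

strategic complements

Expanding Mika's payoff: 125a_M + 2a_Ra_M − 2a_M².
∂π/∂a_M = 125 + 2a_R − 4a_M = 0, so a_M = 31.25 + 0.5a_R.
The best-response slope da_M/da_R = 0.5 > 0: the reaction function is upward-sloping, so the choices are strategic complements.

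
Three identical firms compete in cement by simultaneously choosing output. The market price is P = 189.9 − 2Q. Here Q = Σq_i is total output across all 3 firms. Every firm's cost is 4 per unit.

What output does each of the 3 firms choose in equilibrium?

23.2375

A representative firm's profit is π_i = q_i(189.9 − 2Q) − 4q_i, with Q = q_i + Σ_{j≠i} q_j.
First-order condition: 185.9 − 4q_i − 2Σ_{j≠i} q_j = 0.
In a symmetric equilibrium every firm chooses the same q, so Σ_{j≠i} q_j = 2q. The condition becomes 185.9 − 8q = 0, giving q = 185.9/8 = 23.2375.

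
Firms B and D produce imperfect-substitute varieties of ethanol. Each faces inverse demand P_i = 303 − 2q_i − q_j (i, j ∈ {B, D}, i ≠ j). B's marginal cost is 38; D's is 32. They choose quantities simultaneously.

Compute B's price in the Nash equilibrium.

Firm B's profit: π = q_B(303 − 2q_B − q_D) − 38q_B.
∂π/∂q_B = 265 − 4q_B − q_D = 0 ⇒ q_B = 66.25 − 0.25q_D.
Similarly q_D = 67.75 − 0.25q_B.
Solving the two reaction functions simultaneously: (1 − (−0.25)(−0.25))q_B = 66.25 − 0.25·67.75, so 0.9375q_B = 49.3125 and q_B = 52.6.
Then q_D = 67.75 − 0.25·52.6 = 54.6.
P_B = 303 − 2·52.6 − 54.6 = 143.2.

143.2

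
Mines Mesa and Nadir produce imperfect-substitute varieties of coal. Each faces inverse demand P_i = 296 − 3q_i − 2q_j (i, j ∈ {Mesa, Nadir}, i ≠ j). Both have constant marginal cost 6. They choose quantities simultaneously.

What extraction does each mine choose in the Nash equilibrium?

36.25

Mine Mesa's profit: π = q_{Mesa}(296 − 3q_{Mesa} − 2q_{Nadir}) − 6q_{Mesa}.
∂π/∂q_{Mesa} = 290 − 6q_{Mesa} − 2q_{Nadir} = 0 ⇒ q_{Mesa} = 145/3 − (1/3)q_{Nadir}.
The game is symmetric, so in equilibrium q_{Nadir} = q_{Mesa}: the reaction function gives (4/3)q_{Mesa} = 145/3, hence q_{Mesa} = 36.25.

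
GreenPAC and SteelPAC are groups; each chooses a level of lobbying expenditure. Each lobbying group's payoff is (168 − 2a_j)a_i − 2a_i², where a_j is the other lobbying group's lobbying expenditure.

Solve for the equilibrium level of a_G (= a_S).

28

GreenPAC's payoff is (168 − 2a_S)a_G − 2a_G².
∂π/∂a_G = 168 − 2a_S − 4a_G = 0, so a_G = 42 − 0.5a_S.
Setting a_G = a_S in the reaction function: a_G = 42 − 0.5a_G, so a_G = 42 / 1.5 = 28.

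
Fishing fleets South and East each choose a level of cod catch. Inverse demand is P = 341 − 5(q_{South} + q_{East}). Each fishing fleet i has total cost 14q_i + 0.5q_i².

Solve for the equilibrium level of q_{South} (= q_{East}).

20.4375

Fishing fleet South's profit: π = q_{South}(341 − 5(q_{South} + q_{East})) − 14q_{South} − 0.5q_{South}².
∂π/∂q_{South} = 327 − 11q_{South} − 5q_{East} = 0, so q_{South} = 327/11 − (5/11)q_{East}.
The game is symmetric, so in equilibrium q_{East} = q_{South}: the reaction function gives (16/11)q_{South} = 327/11, hence q_{South} = 20.4375.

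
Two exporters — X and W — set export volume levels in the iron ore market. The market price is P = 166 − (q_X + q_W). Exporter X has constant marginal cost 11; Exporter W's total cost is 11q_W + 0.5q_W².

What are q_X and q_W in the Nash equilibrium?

62, 31

Exporter X's profit: π = q_X(166 − (q_X + q_W)) − 11q_X.
∂π/∂q_X = 155 − 2q_X − q_W = 0, so q_X = 77.5 − 0.5q_W.
For W: ∂π/∂q_W = 155 − 3q_W − q_X = 0 ⇒ q_W = 155/3 − (1/3)q_X.
Substituting the second reaction function into the first: q_X = 77.5 − 0.5(155/3 − (1/3)q_X), which gives (5/6)q_X = 155/3 ⇒ q_X = 62.
Then q_W = 155/3 − (1/3)·62 = 31.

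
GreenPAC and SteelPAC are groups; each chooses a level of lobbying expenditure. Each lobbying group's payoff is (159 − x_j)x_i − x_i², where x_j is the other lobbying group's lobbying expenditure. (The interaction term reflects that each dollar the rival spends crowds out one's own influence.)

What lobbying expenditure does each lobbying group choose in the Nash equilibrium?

53

GreenPAC's payoff is (159 − x_S)x_G − x_G².
∂π/∂x_G = 159 − x_S − 2x_G = 0, so x_G = 79.5 − 0.5x_S.
The game is symmetric, so in equilibrium x_S = x_G: the reaction function gives 1.5x_G = 79.5, hence x_G = 53.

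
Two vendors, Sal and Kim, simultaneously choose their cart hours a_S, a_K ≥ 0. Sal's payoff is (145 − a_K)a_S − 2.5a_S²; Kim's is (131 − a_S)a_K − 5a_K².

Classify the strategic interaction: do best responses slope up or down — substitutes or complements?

strategic substitutes

Expanding Sal's payoff: 145a_S − a_Ka_S − 2.5a_S².
∂π/∂a_S = 145 − a_K − 5a_S = 0, so a_S = 29 − 0.2a_K.
The best-response slope da_S/da_K = −0.2 < 0: the reaction function is downward-sloping, so the choices are strategic substitutes.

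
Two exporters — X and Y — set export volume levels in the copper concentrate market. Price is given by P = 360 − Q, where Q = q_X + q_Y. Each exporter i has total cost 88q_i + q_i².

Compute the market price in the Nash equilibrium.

251.2

Exporter X's profit: π = q_X(360 − (q_X + q_Y)) − 88q_X − q_X².
∂π/∂q_X = 272 − 4q_X − q_Y = 0, so q_X = 68 − 0.25q_Y.
Setting q_X = q_Y in the reaction function: q_X = 68 − 0.25q_X, so q_X = 68 / 1.25 = 54.4.
Equilibrium price: P = 360 − 108.8 = 251.2.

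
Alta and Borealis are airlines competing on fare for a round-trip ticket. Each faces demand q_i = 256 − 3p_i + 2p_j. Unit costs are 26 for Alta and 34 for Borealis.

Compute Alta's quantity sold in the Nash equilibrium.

Alta's profit: π = (p_{Alta} − 26)(256 − 3p_{Alta} + 2p_{Borealis}).
∂π/∂p_{Alta} = 334 − 6p_{Alta} + 2p_{Borealis} = 0 ⇒ p_{Alta} = 167/3 + (1/3)p_{Borealis}.
Similarly p_{Borealis} = 179/3 + (1/3)p_{Alta}.
Plugging p_{Borealis} into Alta's best response: p_{Alta} = 167/3 + (1/3)(179/3 + (1/3)p_{Alta}) ⇒ (8/9)p_{Alta} = 680/9, so p_{Alta} = 85.
Then p_{Borealis} = 179/3 + (1/3)·85 = 88.
q_{Alta} = 256 − 3·85 + 2·88 = 177.

177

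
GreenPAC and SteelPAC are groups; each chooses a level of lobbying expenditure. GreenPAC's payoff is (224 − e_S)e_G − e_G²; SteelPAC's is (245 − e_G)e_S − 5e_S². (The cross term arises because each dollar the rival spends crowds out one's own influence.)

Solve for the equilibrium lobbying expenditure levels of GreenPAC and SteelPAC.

Expanding GreenPAC's payoff: 224e_G − e_Se_G − e_G².
∂π/∂e_G = 224 − e_S − 2e_G = 0, so e_G = 112 − 0.5e_S.
Likewise for SteelPAC: e_S = 24.5 − 0.1e_G.
Plugging e_S into GreenPAC's best response: e_G = 112 − 0.5(24.5 − 0.1e_G) ⇒ 0.95e_G = 99.75, so e_G = 105.
Then e_S = 24.5 − 0.1·105 = 14.

105, 14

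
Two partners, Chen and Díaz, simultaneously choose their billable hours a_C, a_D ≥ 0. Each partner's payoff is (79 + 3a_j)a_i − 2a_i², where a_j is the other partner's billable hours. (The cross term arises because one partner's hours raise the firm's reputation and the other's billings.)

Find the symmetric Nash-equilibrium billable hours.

79

Chen's payoff is (79 + 3a_D)a_C − 2a_C².
∂π/∂a_C = 79 + 3a_D − 4a_C = 0, so a_C = 19.75 + 0.75a_D.
By symmetry a_D = a_C; substituting into the reaction function, 0.25a_C = 19.75 and a_C = 79.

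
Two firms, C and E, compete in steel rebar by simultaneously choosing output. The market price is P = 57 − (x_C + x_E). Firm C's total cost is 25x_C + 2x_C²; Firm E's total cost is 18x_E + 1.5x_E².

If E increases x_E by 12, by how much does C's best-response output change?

-2

Firm C's profit: π = x_C(57 − (x_C + x_E)) − 25x_C − 2x_C².
∂π/∂x_C = 32 − 6x_C − x_E = 0, so x_C = 16/3 − (1/6)x_E.
The reaction-function slope is −1/6, so a 12-unit rise in x_E moves x_C by −1/6 × 12 = −2. C's best response falls — the actions are strategic substitutes.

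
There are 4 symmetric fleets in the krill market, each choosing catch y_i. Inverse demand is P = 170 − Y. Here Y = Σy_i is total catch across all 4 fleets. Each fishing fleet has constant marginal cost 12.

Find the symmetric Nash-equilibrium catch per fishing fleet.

31.6

A representative fishing fleet's profit is π_i = y_i(170 − Y) − 12y_i, with Y = y_i + Σ_{j≠i} y_j.
First-order condition: 158 − 2y_i − Σ_{j≠i} y_j = 0.
Imposing symmetry (y_j = y for all j) turns Σ_{j≠i} y_j into 3y, so 158 = 5y and y = 31.6.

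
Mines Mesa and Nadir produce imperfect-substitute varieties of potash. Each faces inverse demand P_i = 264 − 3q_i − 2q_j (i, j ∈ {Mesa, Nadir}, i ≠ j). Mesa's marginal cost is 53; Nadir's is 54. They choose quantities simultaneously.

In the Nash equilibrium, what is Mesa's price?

132.3125

Mine Mesa's profit: π = q_{Mesa}(264 − 3q_{Mesa} − 2q_{Nadir}) − 53q_{Mesa}.
∂π/∂q_{Mesa} = 211 − 6q_{Mesa} − 2q_{Nadir} = 0 ⇒ q_{Mesa} = 211/6 − (1/3)q_{Nadir}.
Similarly q_{Nadir} = 35 − (1/3)q_{Mesa}.
Plugging q_{Nadir} into Mesa's best response: q_{Mesa} = 211/6 − (1/3)(35 − (1/3)q_{Mesa}) ⇒ (8/9)q_{Mesa} = 23.5, so q_{Mesa} = 26.4375.
Then q_{Nadir} = 35 − (1/3)·26.4375 = 26.1875.
P_{Mesa} = 264 − 3·26.4375 − 2·26.1875 = 132.3125.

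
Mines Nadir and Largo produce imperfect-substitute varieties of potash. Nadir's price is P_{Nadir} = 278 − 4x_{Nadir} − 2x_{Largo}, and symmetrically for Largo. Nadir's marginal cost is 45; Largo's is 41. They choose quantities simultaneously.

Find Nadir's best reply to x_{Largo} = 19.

Mine Nadir's profit: π = x_{Nadir}(278 − 4x_{Nadir} − 2x_{Largo}) − 45x_{Nadir}.
∂π/∂x_{Nadir} = 233 − 8x_{Nadir} − 2x_{Largo} = 0 ⇒ x_{Nadir} = 29.125 − 0.25x_{Largo}.
At x_{Largo} = 19: x_{Nadir} = 29.125 − 0.25·19 = 24.375.

24.375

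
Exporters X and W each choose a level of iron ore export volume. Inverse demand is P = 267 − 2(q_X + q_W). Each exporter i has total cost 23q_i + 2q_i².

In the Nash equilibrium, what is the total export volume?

48.8

Exporter X's profit: π = q_X(267 − 2(q_X + q_W)) − 23q_X − 2q_X².
∂π/∂q_X = 244 − 8q_X − 2q_W = 0, so q_X = 30.5 − 0.25q_W.
The game is symmetric, so in equilibrium q_W = q_X: the reaction function gives 1.25q_X = 30.5, hence q_X = 24.4.
Total export volume: 24.4 + 24.4 = 48.8.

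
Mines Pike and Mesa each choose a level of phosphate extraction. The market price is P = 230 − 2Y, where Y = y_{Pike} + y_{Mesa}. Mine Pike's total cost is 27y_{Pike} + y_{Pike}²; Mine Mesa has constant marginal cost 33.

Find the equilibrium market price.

110.6

Mine Pike's profit: π = y_{Pike}(230 − 2(y_{Pike} + y_{Mesa})) − 27y_{Pike} − y_{Pike}².
∂π/∂y_{Pike} = 203 − 6y_{Pike} − 2y_{Mesa} = 0, so y_{Pike} = 203/6 − (1/3)y_{Mesa}.
For Mesa: ∂π/∂y_{Mesa} = 197 − 4y_{Mesa} − 2y_{Pike} = 0 ⇒ y_{Mesa} = 49.25 − 0.5y_{Pike}.
Plugging y_{Mesa} into Pike's best response: y_{Pike} = 203/6 − (1/3)(49.25 − 0.5y_{Pike}) ⇒ (5/6)y_{Pike} = 209/12, so y_{Pike} = 20.9.
Then y_{Mesa} = 49.25 − 0.5·20.9 = 38.8.
Equilibrium price: P = 230 − 2·59.7 = 110.6.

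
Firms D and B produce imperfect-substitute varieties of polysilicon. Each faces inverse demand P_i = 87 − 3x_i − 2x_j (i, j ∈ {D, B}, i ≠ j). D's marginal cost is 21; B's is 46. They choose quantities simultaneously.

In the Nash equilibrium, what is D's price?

Firm D's profit: π = x_D(87 − 3x_D − 2x_B) − 21x_D.
∂π/∂x_D = 66 − 6x_D − 2x_B = 0 ⇒ x_D = 11 − (1/3)x_B.
Similarly x_B = 41/6 − (1/3)x_D.
Substituting the second reaction function into the first: x_D = 11 − (1/3)(41/6 − (1/3)x_D), which gives (8/9)x_D = 157/18 ⇒ x_D = 9.8125.
Then x_B = 41/6 − (1/3)·9.8125 = 3.5625.
P_D = 87 − 3·9.8125 − 2·3.5625 = 50.4375.

50.4375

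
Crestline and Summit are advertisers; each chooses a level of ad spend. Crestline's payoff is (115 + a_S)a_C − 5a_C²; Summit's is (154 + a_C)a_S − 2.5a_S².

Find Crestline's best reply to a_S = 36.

15.1

Expanding Crestline's payoff: 115a_C + a_Sa_C − 5a_C².
∂π/∂a_C = 115 + a_S − 10a_C = 0, so a_C = 11.5 + 0.1a_S.
At a_S = 36: a_C = 11.5 + 0.1·36 = 15.1.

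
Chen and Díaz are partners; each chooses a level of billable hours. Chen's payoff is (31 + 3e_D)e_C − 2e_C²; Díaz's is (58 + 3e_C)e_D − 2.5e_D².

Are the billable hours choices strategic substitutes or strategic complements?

Expanding Chen's payoff: 31e_C + 3e_De_C − 2e_C².
∂π/∂e_C = 31 + 3e_D − 4e_C = 0, so e_C = 7.75 + 0.75e_D.
The best-response slope de_C/de_D = 0.75 > 0: the reaction function is upward-sloping, so the choices are strategic complements.

strategic complements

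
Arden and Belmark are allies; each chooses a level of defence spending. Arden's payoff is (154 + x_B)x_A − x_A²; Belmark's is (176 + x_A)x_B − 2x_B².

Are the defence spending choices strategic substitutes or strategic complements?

Expanding Arden's payoff: 154x_A + x_Bx_A − x_A².
∂π/∂x_A = 154 + x_B − 2x_A = 0, so x_A = 77 + 0.5x_B.
The best-response slope dx_A/dx_B = 0.5 > 0: the reaction function is upward-sloping, so the choices are strategic complements.

strategic complements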